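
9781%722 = 395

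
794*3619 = 2873486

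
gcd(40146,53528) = 13382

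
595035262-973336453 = -378301191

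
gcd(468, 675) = 9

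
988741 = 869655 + 119086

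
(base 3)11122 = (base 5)1000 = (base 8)175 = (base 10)125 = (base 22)5f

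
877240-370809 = 506431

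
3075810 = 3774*815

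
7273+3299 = 10572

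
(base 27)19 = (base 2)100100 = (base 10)36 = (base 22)1e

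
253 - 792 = -539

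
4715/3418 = 1 + 1297/3418 ≈ 1.38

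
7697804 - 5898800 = 1799004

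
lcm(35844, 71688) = 71688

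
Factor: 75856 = 2^4*11^1*431^1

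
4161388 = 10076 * 413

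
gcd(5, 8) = 1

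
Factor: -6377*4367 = -1*7^1*11^1*397^1*911^1 = -27848359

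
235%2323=235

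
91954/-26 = -45977/13 ≈ -3536.69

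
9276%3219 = 2838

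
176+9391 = 9567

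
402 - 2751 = -2349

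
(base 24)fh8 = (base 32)8r0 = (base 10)9056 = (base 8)21540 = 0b10001101100000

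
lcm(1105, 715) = 12155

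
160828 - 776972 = -616144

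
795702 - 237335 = 558367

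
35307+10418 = 45725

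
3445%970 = 535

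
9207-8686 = 521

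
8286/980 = 4143/490 ≈ 8.46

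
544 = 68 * 8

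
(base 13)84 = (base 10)108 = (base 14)7a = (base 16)6c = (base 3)11000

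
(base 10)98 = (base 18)58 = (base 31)35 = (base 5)343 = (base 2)1100010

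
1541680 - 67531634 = -65989954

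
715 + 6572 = 7287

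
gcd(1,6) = 1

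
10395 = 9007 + 1388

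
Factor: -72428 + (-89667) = -1*5^1*17^1*1907^1 = -162095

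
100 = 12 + 88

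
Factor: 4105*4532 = 2^2*5^1*11^1*103^1*821^1 = 18603860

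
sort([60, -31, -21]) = [-31, -21, 60]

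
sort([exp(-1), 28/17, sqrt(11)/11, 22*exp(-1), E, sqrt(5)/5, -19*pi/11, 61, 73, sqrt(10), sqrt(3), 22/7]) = [-19*pi/11, sqrt(11)/11, exp(-1), sqrt(5)/5, 28/17, sqrt(3), E, 22/7, sqrt(10), 22*exp(-1), 61, 73]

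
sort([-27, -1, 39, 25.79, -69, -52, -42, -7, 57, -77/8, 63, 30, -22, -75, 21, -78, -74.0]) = [-78, -75, -74.0, -69, -52, -42, -27, -22, -77/8, -7, -1, 21, 25.79, 30, 39, 57, 63]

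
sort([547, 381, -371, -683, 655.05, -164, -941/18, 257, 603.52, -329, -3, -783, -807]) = [-807, -783, -683, -371, -329, -164, -941/18, -3, 257, 381, 547, 603.52, 655.05]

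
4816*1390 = 6694240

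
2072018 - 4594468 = -2522450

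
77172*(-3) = -231516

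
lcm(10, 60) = 60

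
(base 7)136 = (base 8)114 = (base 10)76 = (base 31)2e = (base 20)3g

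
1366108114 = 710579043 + 655529071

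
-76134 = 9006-85140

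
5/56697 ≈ 0.0000882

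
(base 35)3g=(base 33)3m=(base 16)79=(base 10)121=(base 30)41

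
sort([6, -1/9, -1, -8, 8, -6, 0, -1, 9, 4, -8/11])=[-8, -6, -1, -1, -8/11, -1/9, 0, 4, 6, 8, 9]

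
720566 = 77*9358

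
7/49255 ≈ 0.000142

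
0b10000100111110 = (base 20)115a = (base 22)hci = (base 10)8510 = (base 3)102200012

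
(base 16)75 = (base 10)117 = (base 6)313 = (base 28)45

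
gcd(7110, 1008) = 18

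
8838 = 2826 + 6012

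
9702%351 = 225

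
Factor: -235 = -1*5^1*47^1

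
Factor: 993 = 3^1*331^1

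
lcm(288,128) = 1152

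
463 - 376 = 87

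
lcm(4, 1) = 4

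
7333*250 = 1833250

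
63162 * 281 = 17748522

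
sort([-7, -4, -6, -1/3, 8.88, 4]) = [-7, -6, -4, -1/3, 4, 8.88]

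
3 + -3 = 0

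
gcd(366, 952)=2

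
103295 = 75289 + 28006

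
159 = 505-346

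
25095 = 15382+9713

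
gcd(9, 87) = 3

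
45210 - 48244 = -3034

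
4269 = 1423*3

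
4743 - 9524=-4781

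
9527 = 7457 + 2070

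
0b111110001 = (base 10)497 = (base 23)le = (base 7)1310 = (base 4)13301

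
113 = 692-579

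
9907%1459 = 1153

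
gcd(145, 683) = 1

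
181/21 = 8 + 13/21 ≈ 8.62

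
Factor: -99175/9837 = -1*3^(-2)*5^2*1093^(-1)*3967^1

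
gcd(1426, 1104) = 46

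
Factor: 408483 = 3^5*41^2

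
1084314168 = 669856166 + 414458002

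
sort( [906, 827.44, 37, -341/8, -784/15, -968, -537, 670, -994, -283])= [-994, -968, -537, -283, -784/15, -341/8, 37, 670, 827.44, 906]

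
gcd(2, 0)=2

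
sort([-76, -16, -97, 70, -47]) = [-97, -76, -47, -16, 70]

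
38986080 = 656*59430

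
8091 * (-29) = -234639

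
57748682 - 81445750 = -23697068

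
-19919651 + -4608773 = -24528424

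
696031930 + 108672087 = 804704017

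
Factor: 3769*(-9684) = -1*2^2*3^2*269^1*3769^1 = -36498996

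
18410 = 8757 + 9653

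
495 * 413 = 204435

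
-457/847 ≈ -0.540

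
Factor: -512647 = -1*23^1*31^1*719^1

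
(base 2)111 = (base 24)7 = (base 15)7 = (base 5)12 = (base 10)7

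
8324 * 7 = 58268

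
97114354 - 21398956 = 75715398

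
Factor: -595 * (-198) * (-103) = -1 * 2^1 * 3^2 * 5^1 * 7^1 * 11^1 * 17^1 * 103^1 = -12134430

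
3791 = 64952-61161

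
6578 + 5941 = 12519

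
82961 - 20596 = 62365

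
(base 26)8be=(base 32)5ic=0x164c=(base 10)5708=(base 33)57w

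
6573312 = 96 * 68472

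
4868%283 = 57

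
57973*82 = 4753786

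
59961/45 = 1332 + 7/15 ≈ 1332.47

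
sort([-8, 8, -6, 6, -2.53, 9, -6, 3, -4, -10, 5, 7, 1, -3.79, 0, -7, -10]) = [-10, -10, -8, -7, -6, -6, -4, -3.79, -2.53, 0, 1, 3, 5, 6, 7, 8, 9]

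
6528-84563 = -78035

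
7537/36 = 209 + 13/36≈209.36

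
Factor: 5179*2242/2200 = 2^(-2)*5^(-2)*11^(-1)*19^1*59^1*5179^1 = 5805659/1100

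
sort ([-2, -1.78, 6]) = [-2, -1.78, 6]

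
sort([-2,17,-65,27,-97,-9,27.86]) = [-97,-65,-9,-2,17,27,27.86]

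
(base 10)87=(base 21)43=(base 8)127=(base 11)7a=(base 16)57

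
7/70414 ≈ 0.0000994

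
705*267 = 188235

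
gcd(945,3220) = 35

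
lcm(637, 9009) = 63063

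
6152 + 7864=14016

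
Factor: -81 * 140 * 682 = -1 * 2^3 * 3^4 * 5^1 * 7^1 * 11^1 * 31^1 = -7733880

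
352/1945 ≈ 0.181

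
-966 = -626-340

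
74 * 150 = 11100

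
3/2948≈0.00102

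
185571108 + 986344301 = 1171915409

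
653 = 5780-5127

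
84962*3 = 254886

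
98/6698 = 49/3349≈0.0146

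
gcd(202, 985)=1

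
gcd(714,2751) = 21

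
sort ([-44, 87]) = [-44, 87]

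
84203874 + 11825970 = 96029844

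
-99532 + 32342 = -67190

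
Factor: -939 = -1*3^1*313^1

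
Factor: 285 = 3^1*5^1*19^1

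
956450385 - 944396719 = 12053666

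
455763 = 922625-466862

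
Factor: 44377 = 199^1 * 223^1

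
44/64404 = 11/16101 ≈ 0.000683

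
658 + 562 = 1220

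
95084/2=47542=47542.00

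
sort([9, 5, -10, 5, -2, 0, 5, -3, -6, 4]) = [-10, -6, -3, -2, 0, 4, 5, 5, 5, 9]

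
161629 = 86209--75420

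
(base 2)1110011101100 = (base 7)30405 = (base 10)7404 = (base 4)1303230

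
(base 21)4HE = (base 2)100001010111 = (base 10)2135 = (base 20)56F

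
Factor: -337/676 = -1*2^(-2)*13^(-2)*337^1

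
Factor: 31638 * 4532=2^3 * 3^1 * 11^1 * 103^1 * 5273^1=143383416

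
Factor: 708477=3^1*7^1*11^1*3067^1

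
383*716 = 274228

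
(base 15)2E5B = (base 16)2702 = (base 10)9986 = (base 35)85B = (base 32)9O2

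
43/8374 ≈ 0.00513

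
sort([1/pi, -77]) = [-77, 1/pi]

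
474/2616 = 79/436 ≈ 0.181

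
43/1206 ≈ 0.0357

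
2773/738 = 3 + 559/738 ≈ 3.76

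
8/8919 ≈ 0.000897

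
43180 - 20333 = 22847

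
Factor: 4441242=2^1 * 3^1 * 13^1 * 97^1 * 587^1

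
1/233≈0.00429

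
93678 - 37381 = 56297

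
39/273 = 1/7 ≈ 0.143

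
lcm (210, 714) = 3570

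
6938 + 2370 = 9308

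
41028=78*526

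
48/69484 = 12/17371≈0.000691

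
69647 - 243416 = -173769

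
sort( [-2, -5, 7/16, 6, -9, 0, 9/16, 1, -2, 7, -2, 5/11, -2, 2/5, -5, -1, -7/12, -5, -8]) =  [-9, -8, -5, -5, -5, -2, -2, -2, -2, -1, -7/12, 0, 2/5, 7/16, 5/11, 9/16, 1, 6, 7]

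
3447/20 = 172 + 7/20 = 172.35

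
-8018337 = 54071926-62090263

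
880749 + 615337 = 1496086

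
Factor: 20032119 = 3^2*2225791^1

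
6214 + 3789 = 10003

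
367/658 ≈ 0.558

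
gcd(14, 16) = 2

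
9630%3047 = 489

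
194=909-715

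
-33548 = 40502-74050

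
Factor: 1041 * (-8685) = -1 * 3^3 * 5^1 * 193^1 * 347^1 = -9041085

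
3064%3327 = 3064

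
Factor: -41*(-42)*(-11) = -1*2^1*3^1*7^1*11^1*41^1 = -18942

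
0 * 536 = 0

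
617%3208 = 617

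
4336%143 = 46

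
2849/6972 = 407/996 ≈ 0.409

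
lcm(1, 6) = 6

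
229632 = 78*2944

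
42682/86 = 21341/43 ≈ 496.30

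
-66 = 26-92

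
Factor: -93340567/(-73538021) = 73538021^(-1)*93340567^1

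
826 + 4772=5598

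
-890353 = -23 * 38711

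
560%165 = 65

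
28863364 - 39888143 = -11024779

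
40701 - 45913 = -5212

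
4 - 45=-41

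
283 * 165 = 46695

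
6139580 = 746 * 8230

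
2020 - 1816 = 204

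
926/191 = 4 + 162/191 ≈ 4.85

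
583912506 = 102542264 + 481370242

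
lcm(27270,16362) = 81810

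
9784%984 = 928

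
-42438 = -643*66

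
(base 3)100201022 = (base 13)32ba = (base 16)1baa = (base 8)15652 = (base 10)7082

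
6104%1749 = 857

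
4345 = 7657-3312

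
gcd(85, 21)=1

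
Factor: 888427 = 888427^1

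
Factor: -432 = -1 * 2^4 * 3^3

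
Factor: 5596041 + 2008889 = 2^1 * 5^1 * 109^1 * 6977^1 = 7604930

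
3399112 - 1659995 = 1739117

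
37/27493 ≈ 0.00135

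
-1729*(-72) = 124488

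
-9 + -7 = -16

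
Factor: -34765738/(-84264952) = 2^(-2)*7^1*29^(-1)*179^1*13873^1*363211^(-1) = 17382869/42132476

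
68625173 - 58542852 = 10082321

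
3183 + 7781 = 10964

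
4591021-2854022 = 1736999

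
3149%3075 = 74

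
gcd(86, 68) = 2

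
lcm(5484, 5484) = 5484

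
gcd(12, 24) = 12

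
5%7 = 5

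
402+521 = 923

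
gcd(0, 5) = 5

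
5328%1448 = 984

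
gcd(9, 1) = 1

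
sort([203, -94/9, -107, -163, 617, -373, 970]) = [-373, -163, -107, -94/9, 203, 617, 970]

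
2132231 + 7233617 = 9365848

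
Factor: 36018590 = 2^1 * 5^1 * 31^1 * 116189^1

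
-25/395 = -5/79 ≈ -0.0633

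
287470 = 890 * 323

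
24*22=528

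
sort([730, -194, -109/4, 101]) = [-194, -109/4, 101, 730]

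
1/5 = 0.20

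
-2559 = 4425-6984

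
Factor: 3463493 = 11^1*461^1*683^1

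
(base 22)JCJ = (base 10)9479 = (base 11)7138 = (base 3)111000002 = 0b10010100000111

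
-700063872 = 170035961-870099833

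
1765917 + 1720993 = 3486910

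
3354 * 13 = 43602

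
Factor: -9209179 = -1*7^1*1315597^1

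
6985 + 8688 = 15673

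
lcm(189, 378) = 378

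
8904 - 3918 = 4986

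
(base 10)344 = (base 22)fe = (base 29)bp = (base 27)ck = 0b101011000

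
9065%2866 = 467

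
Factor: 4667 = 13^1*359^1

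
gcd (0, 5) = 5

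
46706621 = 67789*689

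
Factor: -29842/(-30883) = 2^1 * 43^1 * 89^(-1) = 86/89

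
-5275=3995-9270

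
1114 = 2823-1709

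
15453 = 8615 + 6838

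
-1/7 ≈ -0.143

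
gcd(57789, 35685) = 9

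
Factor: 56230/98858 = 5^1*5623^1*49429^(-1) = 28115/49429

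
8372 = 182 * 46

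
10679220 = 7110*1502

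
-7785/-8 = 973+1/8 ≈ 973.13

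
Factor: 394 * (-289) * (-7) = 2^1 * 7^1 * 17^2 * 197^1 = 797062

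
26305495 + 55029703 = 81335198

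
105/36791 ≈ 0.00285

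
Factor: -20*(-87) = 2^2*3^1*5^1*29^1 = 1740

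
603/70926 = 201/23642 ≈ 0.00850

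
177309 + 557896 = 735205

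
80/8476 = 20/2119 ≈ 0.00944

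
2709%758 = 435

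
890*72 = 64080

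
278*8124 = 2258472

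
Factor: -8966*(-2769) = 2^1*3^1*13^1*71^1*4483^1 = 24826854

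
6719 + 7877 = 14596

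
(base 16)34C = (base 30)S4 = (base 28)124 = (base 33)PJ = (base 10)844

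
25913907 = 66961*387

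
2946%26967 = 2946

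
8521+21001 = 29522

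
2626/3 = 875 + 1/3 ≈ 875.33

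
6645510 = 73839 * 90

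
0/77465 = 0 = 0.00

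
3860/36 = 965/9 ≈ 107.22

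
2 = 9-7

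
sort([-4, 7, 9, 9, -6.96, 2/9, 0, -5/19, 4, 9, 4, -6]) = [-6.96, -6, -4, -5/19, 0, 2/9, 4, 4, 7, 9, 9, 9]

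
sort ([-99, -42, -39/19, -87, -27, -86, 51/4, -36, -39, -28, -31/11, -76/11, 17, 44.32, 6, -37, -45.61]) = [-99, -87, -86, -45.61, -42, -39, -37, -36, -28, -27, -76/11, -31/11, -39/19, 6, 51/4, 17, 44.32]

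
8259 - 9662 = -1403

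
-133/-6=22+1/6 ≈ 22.17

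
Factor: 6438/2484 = 2^(-1)*3^(-2)*23^(-1)*29^1*37^1 = 1073/414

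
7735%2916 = 1903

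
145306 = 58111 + 87195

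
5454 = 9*606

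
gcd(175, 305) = 5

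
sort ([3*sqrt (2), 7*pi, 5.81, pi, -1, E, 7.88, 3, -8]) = [-8, -1, E, 3, pi, 3*sqrt (2), 5.81, 7.88, 7*pi]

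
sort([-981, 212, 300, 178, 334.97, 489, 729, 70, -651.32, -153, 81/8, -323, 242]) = [-981, -651.32, -323, -153, 81/8, 70, 178, 212, 242, 300, 334.97, 489, 729]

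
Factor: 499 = 499^1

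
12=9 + 3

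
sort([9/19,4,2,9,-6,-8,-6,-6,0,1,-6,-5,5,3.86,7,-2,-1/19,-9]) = [-9,-8,-6,-6,-6,-6,-5,-2,-1/19,0,9/19,1,2,3.86,4,5,7,9]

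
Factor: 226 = 2^1*113^1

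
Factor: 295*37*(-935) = -1*5^2*11^1*17^1*37^1*59^1 = -10205525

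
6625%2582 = 1461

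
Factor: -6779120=-1*2^4*5^1*101^1*839^1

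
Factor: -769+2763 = 2^1*997^1 = 1994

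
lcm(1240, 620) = 1240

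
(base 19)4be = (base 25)2gh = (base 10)1667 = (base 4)122003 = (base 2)11010000011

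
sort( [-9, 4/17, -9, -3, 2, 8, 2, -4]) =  [-9, -9, -4, -3, 4/17, 2, 2, 8]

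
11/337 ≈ 0.0326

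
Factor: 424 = 2^3 * 53^1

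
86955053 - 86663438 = 291615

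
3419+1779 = 5198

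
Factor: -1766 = -1*2^1*883^1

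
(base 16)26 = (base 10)38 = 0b100110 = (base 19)20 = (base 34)14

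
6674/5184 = 3337/2592 ≈ 1.29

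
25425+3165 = 28590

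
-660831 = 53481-714312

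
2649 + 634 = 3283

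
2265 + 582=2847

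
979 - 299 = 680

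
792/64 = 99/8 ≈ 12.38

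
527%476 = 51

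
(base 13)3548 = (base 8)16510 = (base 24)d08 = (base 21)gkk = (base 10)7496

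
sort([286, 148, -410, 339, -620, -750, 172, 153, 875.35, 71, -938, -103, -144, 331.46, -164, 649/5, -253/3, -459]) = [-938, -750, -620, -459, -410, -164, -144, -103, -253/3, 71, 649/5, 148, 153, 172, 286, 331.46, 339, 875.35]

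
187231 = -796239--983470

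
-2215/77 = -28 - 59/77 ≈ -28.77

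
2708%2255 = 453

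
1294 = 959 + 335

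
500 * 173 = 86500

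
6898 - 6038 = 860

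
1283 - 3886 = -2603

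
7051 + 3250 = 10301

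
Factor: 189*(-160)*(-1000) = 2^8*3^3*5^4*7^1 = 30240000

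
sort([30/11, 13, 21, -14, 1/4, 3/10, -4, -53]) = [-53, -14, -4, 1/4, 3/10, 30/11, 13, 21]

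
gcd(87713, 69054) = 1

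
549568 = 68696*8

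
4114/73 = 56+26/73 ≈ 56.36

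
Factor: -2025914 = -1*2^1*11^1*71^1*1297^1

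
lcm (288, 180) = 1440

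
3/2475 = 1/825 ≈ 0.00121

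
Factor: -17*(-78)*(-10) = -1*2^2*3^1*5^1*13^1*17^1 = -13260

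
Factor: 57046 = 2^1*11^1*2593^1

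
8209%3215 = 1779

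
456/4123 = 24/217≈0.111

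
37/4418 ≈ 0.00837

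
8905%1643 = 690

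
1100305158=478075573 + 622229585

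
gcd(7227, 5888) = 1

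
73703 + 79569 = 153272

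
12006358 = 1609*7462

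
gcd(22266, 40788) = 18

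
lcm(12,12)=12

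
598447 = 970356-371909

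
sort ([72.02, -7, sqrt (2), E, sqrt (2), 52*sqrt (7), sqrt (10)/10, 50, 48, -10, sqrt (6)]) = [-10, -7, sqrt (10)/10, sqrt (2), sqrt (2), sqrt (6), E, 48, 50, 72.02, 52*sqrt (7)]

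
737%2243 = 737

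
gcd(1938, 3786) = 6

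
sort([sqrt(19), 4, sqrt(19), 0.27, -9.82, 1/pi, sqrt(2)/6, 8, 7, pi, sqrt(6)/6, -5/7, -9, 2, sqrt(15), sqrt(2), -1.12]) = [-9.82, -9, -1.12, -5/7, sqrt(2)/6, 0.27, 1/pi, sqrt(6)/6, sqrt(2), 2, pi, sqrt(15), 4, sqrt(19), sqrt(19), 7, 8]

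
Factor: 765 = 3^2*5^1*17^1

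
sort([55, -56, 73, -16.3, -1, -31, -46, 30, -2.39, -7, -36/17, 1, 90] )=[-56, -46, -31, -16.3, -7, -2.39, -36/17, -1, 1, 30, 55, 73, 90] 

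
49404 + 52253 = 101657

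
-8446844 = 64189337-72636181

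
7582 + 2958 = 10540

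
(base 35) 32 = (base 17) 65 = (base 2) 1101011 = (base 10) 107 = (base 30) 3h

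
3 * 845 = 2535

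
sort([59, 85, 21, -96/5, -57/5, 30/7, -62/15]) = [-96/5, -57/5, -62/15, 30/7, 21, 59, 85]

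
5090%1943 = 1204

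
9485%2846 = 947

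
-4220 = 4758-8978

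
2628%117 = 54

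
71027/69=1029 + 26/69 ≈ 1029.38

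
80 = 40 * 2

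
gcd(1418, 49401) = 1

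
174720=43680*4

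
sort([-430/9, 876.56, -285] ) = [-285, -430/9, 876.56] 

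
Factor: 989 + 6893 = 2^1 * 7^1 * 563^1 = 7882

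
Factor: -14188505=-1*5^1*881^1*3221^1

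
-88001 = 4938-92939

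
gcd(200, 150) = 50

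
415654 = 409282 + 6372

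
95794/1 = 95794 = 95794.00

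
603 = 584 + 19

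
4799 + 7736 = 12535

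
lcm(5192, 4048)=238832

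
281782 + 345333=627115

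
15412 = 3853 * 4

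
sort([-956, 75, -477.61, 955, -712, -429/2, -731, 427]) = [-956, -731, -712, -477.61, -429/2, 75, 427, 955]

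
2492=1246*2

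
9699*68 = 659532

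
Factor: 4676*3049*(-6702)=-1*2^3*3^1*7^1*167^1*1117^1*3049^1=-95551245048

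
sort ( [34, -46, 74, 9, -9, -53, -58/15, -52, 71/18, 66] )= [-53, -52, -46, -9, -58/15, 71/18, 9, 34, 66, 74] 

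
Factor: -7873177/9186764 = -1*2^(-2)*13^1*605629^1*2296691^(-1)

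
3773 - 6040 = -2267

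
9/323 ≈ 0.0279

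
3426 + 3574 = 7000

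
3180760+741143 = 3921903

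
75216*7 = 526512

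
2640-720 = 1920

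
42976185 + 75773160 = 118749345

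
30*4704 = 141120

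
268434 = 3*89478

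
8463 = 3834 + 4629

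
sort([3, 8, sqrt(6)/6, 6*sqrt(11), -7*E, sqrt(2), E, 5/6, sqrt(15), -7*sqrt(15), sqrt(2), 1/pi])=[-7*sqrt(15), -7*E, 1/pi, sqrt(6)/6, 5/6, sqrt(2), sqrt(2), E, 3, sqrt(15), 8, 6*sqrt(11)]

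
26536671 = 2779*9549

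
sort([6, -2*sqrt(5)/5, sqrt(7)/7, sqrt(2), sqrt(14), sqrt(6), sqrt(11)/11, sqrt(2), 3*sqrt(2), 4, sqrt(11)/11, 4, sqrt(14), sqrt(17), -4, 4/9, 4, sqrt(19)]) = [-4, -2*sqrt(5)/5, sqrt(11)/11, sqrt(11)/11, sqrt(7)/7, 4/9, sqrt(2), sqrt(2), sqrt(6), sqrt(14), sqrt(14), 4, 4, 4, sqrt(17), 3*sqrt(2), sqrt(19), 6]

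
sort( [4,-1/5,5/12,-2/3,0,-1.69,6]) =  [-1.69,-2/3,-1/5,0,5/12,4,6]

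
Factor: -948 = -1 * 2^2 * 3^1 * 79^1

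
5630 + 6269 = 11899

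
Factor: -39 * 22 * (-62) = 2^2 * 3^1 * 11^1 * 13^1 * 31^1 = 53196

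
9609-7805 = 1804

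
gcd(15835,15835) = 15835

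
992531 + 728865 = 1721396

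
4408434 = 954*4621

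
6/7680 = 1/1280 ≈ 0.000781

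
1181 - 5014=-3833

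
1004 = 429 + 575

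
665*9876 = 6567540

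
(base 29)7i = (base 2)11011101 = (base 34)6h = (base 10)221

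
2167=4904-2737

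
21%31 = 21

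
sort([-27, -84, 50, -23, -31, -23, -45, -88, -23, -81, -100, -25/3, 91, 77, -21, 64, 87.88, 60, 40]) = [-100, -88, -84, -81, -45, -31, -27, -23, -23, -23, -21, -25/3, 40, 50, 60, 64, 77, 87.88, 91]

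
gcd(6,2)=2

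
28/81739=4/11677 ≈ 0.000343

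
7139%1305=614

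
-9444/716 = -2361/179 ≈ -13.19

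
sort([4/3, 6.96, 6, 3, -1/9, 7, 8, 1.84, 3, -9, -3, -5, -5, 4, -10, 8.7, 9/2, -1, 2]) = [-10, -9, -5, -5, -3, -1, -1/9, 4/3, 1.84, 2, 3, 3, 4, 9/2, 6, 6.96, 7, 8, 8.7]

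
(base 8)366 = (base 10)246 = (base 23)ag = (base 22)b4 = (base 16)f6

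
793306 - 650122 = 143184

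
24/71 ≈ 0.338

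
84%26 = 6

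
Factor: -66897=-1*3^2*7433^1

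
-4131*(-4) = 16524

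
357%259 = 98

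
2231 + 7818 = 10049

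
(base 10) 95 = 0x5f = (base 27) 3e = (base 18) 55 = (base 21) 4b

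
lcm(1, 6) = 6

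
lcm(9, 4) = 36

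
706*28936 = 20428816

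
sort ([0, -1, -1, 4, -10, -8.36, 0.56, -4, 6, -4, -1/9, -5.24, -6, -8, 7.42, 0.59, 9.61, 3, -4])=[-10, -8.36, -8, -6, -5.24, -4, -4, -4, -1, -1, -1/9, 0, 0.56, 0.59, 3, 4, 6, 7.42, 9.61]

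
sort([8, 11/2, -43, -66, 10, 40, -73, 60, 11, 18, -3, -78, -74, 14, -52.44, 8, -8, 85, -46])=[-78, -74, -73, -66, -52.44, -46, -43, -8, -3, 11/2, 8, 8, 10, 11, 14, 18, 40, 60, 85]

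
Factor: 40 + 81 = 11^2 = 121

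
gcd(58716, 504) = 252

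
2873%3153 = 2873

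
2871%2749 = 122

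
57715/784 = 8245/112 ≈ 73.62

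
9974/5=1994+4/5=1994.80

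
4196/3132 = 1049/783 ≈ 1.34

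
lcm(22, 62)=682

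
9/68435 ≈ 0.000132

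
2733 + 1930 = 4663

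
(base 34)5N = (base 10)193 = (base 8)301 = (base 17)B6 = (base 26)7B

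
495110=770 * 643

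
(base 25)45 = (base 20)55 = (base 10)105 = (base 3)10220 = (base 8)151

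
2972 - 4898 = -1926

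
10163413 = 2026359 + 8137054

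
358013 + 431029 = 789042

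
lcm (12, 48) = 48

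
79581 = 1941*41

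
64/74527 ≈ 0.000859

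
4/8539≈0.000468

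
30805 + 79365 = 110170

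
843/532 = 1 + 311/532 ≈ 1.58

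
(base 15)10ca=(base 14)1429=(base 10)3565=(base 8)6755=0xded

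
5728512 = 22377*256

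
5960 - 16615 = -10655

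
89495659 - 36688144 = 52807515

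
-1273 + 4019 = 2746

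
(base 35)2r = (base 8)141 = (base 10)97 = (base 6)241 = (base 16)61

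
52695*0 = 0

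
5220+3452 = 8672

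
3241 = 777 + 2464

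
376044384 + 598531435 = 974575819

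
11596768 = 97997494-86400726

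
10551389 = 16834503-6283114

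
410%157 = 96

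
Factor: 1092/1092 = 1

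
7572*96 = 726912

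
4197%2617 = 1580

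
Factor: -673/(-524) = 2^(-2) * 131^(-1) * 673^1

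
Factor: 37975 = 5^2*7^2*31^1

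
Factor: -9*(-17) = 3^2*17^1 = 153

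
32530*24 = 780720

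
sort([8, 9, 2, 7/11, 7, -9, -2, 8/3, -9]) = [-9, -9, -2, 7/11, 2, 8/3, 7, 8, 9]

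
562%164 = 70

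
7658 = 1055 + 6603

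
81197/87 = 933 + 26/87 ≈ 933.30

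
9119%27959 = 9119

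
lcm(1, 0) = 0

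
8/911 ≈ 0.00878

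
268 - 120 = 148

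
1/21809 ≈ 0.0000459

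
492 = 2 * 246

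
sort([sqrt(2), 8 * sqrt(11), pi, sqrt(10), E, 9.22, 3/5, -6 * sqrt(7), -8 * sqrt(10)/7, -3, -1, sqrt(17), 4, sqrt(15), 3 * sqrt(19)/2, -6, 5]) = [-6 * sqrt(7), -6, -8 * sqrt(10)/7, -3, -1, 3/5, sqrt(2), E, pi, sqrt(10), sqrt(15), 4, sqrt(17), 5, 3 * sqrt(19)/2, 9.22, 8 * sqrt(11)]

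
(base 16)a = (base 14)a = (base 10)10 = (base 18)a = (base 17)a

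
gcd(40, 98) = 2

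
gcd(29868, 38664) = 12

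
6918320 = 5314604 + 1603716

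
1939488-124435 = 1815053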